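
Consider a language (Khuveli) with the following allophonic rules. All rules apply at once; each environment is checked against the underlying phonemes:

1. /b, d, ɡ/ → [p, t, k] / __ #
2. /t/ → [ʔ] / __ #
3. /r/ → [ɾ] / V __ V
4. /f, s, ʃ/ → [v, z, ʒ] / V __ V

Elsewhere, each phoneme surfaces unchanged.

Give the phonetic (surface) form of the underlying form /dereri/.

/d/ (word-initial) fails the environment for rule 1, so it stays [d].
/e/ stays [e].
/r/ — between /e/ and /e/, between two vowels — surfaces as [ɾ] (rule 3).
/e/ (between /r/ and /r/): no rule targets it → [e].
/r/ meets the environment for rule 3 (between two vowels) → [ɾ].
/i/ stays [i].

[deɾeɾi]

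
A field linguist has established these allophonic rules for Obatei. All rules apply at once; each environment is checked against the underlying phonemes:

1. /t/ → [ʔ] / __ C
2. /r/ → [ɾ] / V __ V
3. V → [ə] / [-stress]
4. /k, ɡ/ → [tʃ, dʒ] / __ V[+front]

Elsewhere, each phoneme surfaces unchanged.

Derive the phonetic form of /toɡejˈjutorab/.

/t/ (word-initial): rule 1 targets it, but not immediately before a consonant → unchanged [t].
/o/ — between /t/ and /ɡ/, in an unstressed syllable — surfaces as [ə] (rule 3).
/ɡ/ — between /o/ and /e/, before a front vowel — surfaces as [dʒ] (rule 4).
/e/ meets the environment for rule 3 (in an unstressed syllable) → [ə].
/j/ (between /e/ and /j/) is unaffected → [j].
/j/ stays [j].
/u/ — between /j/ and /t/; rule 3 does not apply here → [u].
/t/ (between /u/ and /o/) fails the environment for rule 1, so it stays [t].
Rule 3 applies to /o/ (between /t/ and /r/: in an unstressed syllable) → [ə].
/r/ meets the environment for rule 2 (between two vowels) → [ɾ].
Rule 3 applies to /a/ (between /r/ and /b/: in an unstressed syllable) → [ə].
/b/ stays [b].

[tədʒəjˈjutəɾəb]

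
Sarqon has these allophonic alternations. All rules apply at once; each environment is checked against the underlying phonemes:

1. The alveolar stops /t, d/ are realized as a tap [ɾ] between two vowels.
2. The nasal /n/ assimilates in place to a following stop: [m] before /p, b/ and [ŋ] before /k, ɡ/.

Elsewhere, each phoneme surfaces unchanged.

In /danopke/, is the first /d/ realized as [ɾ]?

No

/d/ (word-initial): rule 1 targets it, but not between two vowels → unchanged [d].
The actual realization is [d], not [ɾ].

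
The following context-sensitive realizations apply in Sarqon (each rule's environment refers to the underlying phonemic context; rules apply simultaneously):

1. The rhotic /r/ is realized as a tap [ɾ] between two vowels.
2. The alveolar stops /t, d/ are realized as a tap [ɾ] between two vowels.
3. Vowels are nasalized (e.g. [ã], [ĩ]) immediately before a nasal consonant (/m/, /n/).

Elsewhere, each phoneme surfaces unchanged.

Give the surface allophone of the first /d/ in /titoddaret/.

[d]

/d/ (between /o/ and /d/) is in the target of rule 2 but the environment (between two vowels) is not met → [d].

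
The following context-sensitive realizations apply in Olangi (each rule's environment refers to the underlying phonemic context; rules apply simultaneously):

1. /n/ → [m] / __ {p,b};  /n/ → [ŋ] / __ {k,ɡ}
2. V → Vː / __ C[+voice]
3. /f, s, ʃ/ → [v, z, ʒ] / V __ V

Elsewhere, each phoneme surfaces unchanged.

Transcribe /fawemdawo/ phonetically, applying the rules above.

[faːweːmdaːwo]

/f/ (word-initial) is in the target of rule 3 but the environment (between two vowels) is not met → [f].
/a/ — between /f/ and /w/, before a voiced consonant — surfaces as [aː] (rule 2).
/w/ — not in any rule's target class → [w].
/e/ meets the environment for rule 2 (before a voiced consonant) → [eː].
/m/ (between /e/ and /d/) is unaffected → [m].
/d/ (between /m/ and /a/): no rule targets it → [d].
/a/ — between /d/ and /w/, before a voiced consonant — surfaces as [aː] (rule 2).
/w/ — not in any rule's target class → [w].
/o/ (word-final) fails the environment for rule 2, so it stays [o].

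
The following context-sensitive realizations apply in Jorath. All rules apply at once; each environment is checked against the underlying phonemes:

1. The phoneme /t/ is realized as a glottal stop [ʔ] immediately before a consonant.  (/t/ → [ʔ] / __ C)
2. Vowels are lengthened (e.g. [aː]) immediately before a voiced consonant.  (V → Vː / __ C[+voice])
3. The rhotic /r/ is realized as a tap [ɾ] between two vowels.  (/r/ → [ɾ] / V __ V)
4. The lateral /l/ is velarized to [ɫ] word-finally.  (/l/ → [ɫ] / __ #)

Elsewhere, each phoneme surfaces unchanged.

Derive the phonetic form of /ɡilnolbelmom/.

/ɡ/ stays [ɡ].
/i/ meets the environment for rule 2 (before a voiced consonant) → [iː].
/l/ (between /i/ and /n/) fails the environment for rule 4, so it stays [l].
/n/ (between /l/ and /o/) is unaffected → [n].
/o/ — between /n/ and /l/, before a voiced consonant — surfaces as [oː] (rule 2).
/l/ (between /o/ and /b/) fails the environment for rule 4, so it stays [l].
/b/ — not in any rule's target class → [b].
Rule 2 applies to /e/ (between /b/ and /l/: before a voiced consonant) → [eː].
/l/ (between /e/ and /m/): rule 4 targets it, but not word-finally → unchanged [l].
/m/ — not in any rule's target class → [m].
/o/ — between /m/ and /m/, before a voiced consonant — surfaces as [oː] (rule 2).
/m/ (word-final): no rule targets it → [m].

[ɡiːlnoːlbeːlmoːm]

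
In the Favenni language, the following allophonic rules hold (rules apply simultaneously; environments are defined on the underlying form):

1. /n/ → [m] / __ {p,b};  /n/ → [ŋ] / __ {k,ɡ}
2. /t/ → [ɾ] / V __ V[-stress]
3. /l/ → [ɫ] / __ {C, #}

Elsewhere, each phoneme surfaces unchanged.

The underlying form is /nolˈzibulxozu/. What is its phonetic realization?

[noɫˈzibuɫxozu]

/n/ — word-initial; rule 1 does not apply here → [n].
Rule 3 applies to /l/ (between /o/ and /z/: word-finally or immediately before a consonant) → [ɫ].
/l/ (between /u/ and /x/) occurs word-finally or immediately before a consonant → [ɫ] by rule 3.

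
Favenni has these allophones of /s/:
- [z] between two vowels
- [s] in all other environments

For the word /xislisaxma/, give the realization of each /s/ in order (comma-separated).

Occurrence 1 (position 3): no conditioning environment matches → elsewhere allophone [s].
Occurrence 2 (position 6): between two vowels → [z].

[s], [z]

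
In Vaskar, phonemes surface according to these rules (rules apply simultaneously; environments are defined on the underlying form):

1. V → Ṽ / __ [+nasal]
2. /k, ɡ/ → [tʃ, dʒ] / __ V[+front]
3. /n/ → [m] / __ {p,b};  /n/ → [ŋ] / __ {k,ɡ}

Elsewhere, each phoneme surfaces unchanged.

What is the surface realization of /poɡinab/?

[podʒĩnab]

/p/ (word-initial): no rule targets it → [p].
/o/ (between /p/ and /ɡ/) is in the target of rule 1 but the environment (before a nasal consonant) is not met → [o].
/ɡ/ — between /o/ and /i/, before a front vowel — surfaces as [dʒ] (rule 2).
Rule 1 applies to /i/ (between /ɡ/ and /n/: before a nasal consonant) → [ĩ].
/n/ (between /i/ and /a/) is in the target of rule 3 but the environment (before a labial or velar stop) is not met → [n].
/a/ (between /n/ and /b/): rule 1 targets it, but not before a nasal consonant → unchanged [a].
/b/ — not in any rule's target class → [b].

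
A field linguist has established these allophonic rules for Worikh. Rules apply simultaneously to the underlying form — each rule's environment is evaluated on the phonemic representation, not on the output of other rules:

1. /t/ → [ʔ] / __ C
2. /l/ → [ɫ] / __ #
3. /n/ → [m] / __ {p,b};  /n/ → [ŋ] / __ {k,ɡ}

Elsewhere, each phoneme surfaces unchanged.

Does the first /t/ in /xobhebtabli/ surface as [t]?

/t/ (between /b/ and /a/): rule 1 targets it, but not immediately before a consonant → unchanged [t].
The actual realization is [t], which matches [t].

Yes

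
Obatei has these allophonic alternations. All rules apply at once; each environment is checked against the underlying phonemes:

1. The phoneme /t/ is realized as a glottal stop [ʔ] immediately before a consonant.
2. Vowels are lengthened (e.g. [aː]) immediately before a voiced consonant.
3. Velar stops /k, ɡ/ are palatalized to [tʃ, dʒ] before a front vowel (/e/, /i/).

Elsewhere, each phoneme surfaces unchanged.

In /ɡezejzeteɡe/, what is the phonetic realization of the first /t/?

[t]

/t/ (between /e/ and /e/): rule 1 targets it, but not immediately before a consonant → unchanged [t].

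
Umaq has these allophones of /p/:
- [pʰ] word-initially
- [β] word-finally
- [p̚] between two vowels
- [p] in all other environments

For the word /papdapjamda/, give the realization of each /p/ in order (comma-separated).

Occurrence 1 (position 1): word-initially → [pʰ].
Occurrence 2 (position 3): no conditioning environment matches → elsewhere allophone [p].
Occurrence 3 (position 6): no conditioning environment matches → elsewhere allophone [p].

[pʰ], [p], [p]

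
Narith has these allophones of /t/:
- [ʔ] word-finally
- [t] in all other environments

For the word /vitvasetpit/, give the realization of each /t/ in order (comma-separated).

Occurrence 1 (position 3): no conditioning environment matches → elsewhere allophone [t].
Occurrence 2 (position 8): no conditioning environment matches → elsewhere allophone [t].
Occurrence 3 (position 11): word-finally → [ʔ].

[t], [t], [ʔ]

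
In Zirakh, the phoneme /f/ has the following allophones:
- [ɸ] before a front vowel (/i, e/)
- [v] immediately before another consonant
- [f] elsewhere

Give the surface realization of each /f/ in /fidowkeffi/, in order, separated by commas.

Occurrence 1 (position 1): before a front vowel (/i, e/) → [ɸ].
Occurrence 2 (position 8): immediately before another consonant → [v].
Occurrence 3 (position 9): before a front vowel (/i, e/) → [ɸ].

[ɸ], [v], [ɸ]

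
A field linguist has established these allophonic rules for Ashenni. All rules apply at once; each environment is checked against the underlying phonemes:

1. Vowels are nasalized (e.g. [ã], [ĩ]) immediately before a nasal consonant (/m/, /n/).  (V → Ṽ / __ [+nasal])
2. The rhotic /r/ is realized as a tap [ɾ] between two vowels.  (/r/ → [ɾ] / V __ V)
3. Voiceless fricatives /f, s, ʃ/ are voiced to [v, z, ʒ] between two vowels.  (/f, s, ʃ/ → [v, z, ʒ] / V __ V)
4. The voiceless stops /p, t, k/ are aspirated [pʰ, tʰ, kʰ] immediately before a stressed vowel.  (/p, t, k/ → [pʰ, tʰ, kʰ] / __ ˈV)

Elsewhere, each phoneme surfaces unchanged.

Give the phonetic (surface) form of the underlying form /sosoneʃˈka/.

[sozõneʃˈkʰa]

/s/ (word-initial): rule 3 targets it, but not between two vowels → unchanged [s].
/o/ (between /s/ and /s/) is in the target of rule 1 but the environment (before a nasal consonant) is not met → [o].
/s/ — between /o/ and /o/, between two vowels — surfaces as [z] (rule 3).
/o/ (between /s/ and /n/) occurs before a nasal consonant → [õ] by rule 1.
/n/ stays [n].
/e/ (between /n/ and /ʃ/) is in the target of rule 1 but the environment (before a nasal consonant) is not met → [e].
/ʃ/ (between /e/ and /k/) fails the environment for rule 3, so it stays [ʃ].
/k/ meets the environment for rule 4 (immediately before a stressed vowel) → [kʰ].
/a/ (word-final) is in the target of rule 1 but the environment (before a nasal consonant) is not met → [a].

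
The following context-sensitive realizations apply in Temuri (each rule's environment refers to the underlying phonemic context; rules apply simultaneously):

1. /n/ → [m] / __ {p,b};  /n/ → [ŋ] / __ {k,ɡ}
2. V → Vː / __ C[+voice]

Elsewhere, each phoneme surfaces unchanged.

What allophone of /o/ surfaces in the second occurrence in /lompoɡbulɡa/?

/o/ meets the environment for rule 2 (before a voiced consonant) → [oː].

[oː]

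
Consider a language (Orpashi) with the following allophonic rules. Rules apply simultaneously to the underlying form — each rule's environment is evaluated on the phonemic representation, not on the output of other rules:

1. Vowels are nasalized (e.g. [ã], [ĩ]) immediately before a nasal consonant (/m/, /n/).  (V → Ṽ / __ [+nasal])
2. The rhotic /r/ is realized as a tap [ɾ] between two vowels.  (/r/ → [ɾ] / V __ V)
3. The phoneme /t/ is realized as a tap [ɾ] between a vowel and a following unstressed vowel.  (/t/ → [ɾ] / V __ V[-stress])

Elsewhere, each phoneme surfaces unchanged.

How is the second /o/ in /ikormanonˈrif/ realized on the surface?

/o/ — between /n/ and /n/, before a nasal consonant — surfaces as [õ] (rule 1).

[õ]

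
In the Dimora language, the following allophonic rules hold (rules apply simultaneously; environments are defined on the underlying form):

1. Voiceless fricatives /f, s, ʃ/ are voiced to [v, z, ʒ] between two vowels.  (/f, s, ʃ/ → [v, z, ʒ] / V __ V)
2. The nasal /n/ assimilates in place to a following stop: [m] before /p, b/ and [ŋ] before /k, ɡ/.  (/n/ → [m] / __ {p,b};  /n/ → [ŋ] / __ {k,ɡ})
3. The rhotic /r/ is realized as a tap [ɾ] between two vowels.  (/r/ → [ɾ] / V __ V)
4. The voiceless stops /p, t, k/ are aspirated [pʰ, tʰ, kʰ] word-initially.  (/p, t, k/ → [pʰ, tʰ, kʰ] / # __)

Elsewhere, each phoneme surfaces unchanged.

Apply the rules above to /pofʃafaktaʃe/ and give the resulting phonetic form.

[pʰofʃavaktaʒe]

/p/ (word-initial): word-initially, so rule 4 applies → [pʰ].
/o/ stays [o].
/f/ (between /o/ and /ʃ/): rule 1 targets it, but not between two vowels → unchanged [f].
/ʃ/ (between /f/ and /a/) is in the target of rule 1 but the environment (between two vowels) is not met → [ʃ].
/a/ — not in any rule's target class → [a].
/f/ (between /a/ and /a/) occurs between two vowels → [v] by rule 1.
/a/ — not in any rule's target class → [a].
/k/ — between /a/ and /t/; rule 4 does not apply here → [k].
/t/ — between /k/ and /a/; rule 4 does not apply here → [t].
/a/ stays [a].
Rule 1 applies to /ʃ/ (between /a/ and /e/: between two vowels) → [ʒ].
/e/ (word-final) is unaffected → [e].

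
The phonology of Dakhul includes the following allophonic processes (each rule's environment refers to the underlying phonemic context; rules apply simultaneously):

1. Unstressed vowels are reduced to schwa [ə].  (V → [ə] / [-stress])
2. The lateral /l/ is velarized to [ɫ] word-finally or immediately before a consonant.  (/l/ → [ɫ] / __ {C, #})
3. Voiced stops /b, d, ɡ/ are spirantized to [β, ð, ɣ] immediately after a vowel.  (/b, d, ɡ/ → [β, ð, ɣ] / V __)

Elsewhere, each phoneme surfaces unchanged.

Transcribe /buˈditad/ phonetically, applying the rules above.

/b/ (word-initial): rule 3 targets it, but not immediately after a vowel → unchanged [b].
/u/ meets the environment for rule 1 (in an unstressed syllable) → [ə].
/d/ — between /u/ and /i/, immediately after a vowel — surfaces as [ð] (rule 3).
/i/ (between /d/ and /t/): rule 1 targets it, but not in an unstressed syllable → unchanged [i].
Rule 1 applies to /a/ (between /t/ and /d/: in an unstressed syllable) → [ə].
/d/ (word-final): immediately after a vowel, so rule 3 applies → [ð].

[bəˈðitəð]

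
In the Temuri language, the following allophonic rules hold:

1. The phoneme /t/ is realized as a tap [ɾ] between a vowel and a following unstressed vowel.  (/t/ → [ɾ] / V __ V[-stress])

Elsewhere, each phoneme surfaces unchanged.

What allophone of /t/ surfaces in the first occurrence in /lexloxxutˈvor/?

[t]

/t/ (between /u/ and /v/): rule 1 targets it, but not between a vowel and a following unstressed vowel → unchanged [t].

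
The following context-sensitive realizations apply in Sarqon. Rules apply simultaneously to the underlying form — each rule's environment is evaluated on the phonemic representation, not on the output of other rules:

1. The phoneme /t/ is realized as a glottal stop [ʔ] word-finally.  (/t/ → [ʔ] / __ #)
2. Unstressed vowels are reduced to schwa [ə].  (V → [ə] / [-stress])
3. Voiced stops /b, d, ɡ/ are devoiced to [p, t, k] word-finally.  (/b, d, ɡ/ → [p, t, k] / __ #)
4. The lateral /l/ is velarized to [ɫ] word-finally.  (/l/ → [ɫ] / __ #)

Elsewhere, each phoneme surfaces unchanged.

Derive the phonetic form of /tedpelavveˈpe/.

/t/ (word-initial) fails the environment for rule 1, so it stays [t].
/e/ (between /t/ and /d/): in an unstressed syllable, so rule 2 applies → [ə].
/d/ — between /e/ and /p/; rule 3 does not apply here → [d].
/p/ stays [p].
/e/ meets the environment for rule 2 (in an unstressed syllable) → [ə].
/l/ (between /e/ and /a/) is in the target of rule 4 but the environment (word-finally) is not met → [l].
/a/ meets the environment for rule 2 (in an unstressed syllable) → [ə].
/v/ — not in any rule's target class → [v].
/v/ stays [v].
/e/ (between /v/ and /p/) occurs in an unstressed syllable → [ə] by rule 2.
/p/ (between /e/ and /e/) is unaffected → [p].
/e/ (word-final) is in the target of rule 2 but the environment (in an unstressed syllable) is not met → [e].

[tədpələvvəˈpe]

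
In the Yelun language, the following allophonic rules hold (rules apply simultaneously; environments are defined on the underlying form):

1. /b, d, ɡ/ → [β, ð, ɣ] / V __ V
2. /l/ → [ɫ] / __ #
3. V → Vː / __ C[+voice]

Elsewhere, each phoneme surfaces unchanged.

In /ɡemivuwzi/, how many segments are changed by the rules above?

Segments that undergo a rule: /e/ → [eː] (rule 3); /i/ → [iː] (rule 3); /u/ → [uː] (rule 3).
All other segments surface unchanged.

3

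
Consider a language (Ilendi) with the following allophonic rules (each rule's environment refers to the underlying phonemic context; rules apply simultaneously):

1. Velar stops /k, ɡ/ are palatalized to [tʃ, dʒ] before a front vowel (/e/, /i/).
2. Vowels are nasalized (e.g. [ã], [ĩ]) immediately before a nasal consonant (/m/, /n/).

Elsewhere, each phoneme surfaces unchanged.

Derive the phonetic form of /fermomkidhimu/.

[fermõmtʃidhĩmu]

/f/ — not in any rule's target class → [f].
/e/ — between /f/ and /r/; rule 2 does not apply here → [e].
/r/ stays [r].
/m/ — not in any rule's target class → [m].
/o/ (between /m/ and /m/): before a nasal consonant, so rule 2 applies → [õ].
/m/ (between /o/ and /k/) is unaffected → [m].
Rule 1 applies to /k/ (between /m/ and /i/: before a front vowel) → [tʃ].
/i/ — between /k/ and /d/; rule 2 does not apply here → [i].
/d/ — not in any rule's target class → [d].
/h/ (between /d/ and /i/) is unaffected → [h].
/i/ — between /h/ and /m/, before a nasal consonant — surfaces as [ĩ] (rule 2).
/m/ (between /i/ and /u/) is unaffected → [m].
/u/ — word-final; rule 2 does not apply here → [u].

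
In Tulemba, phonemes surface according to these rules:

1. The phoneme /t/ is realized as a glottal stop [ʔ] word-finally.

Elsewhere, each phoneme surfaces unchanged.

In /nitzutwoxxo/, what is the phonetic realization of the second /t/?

/t/ (between /u/ and /w/): rule 1 targets it, but not word-finally → unchanged [t].

[t]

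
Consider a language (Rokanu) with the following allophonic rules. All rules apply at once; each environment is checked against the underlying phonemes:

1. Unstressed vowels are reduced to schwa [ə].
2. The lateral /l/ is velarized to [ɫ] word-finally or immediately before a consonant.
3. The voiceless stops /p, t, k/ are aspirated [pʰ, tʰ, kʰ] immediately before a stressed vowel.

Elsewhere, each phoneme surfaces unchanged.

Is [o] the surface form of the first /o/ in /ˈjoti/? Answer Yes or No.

/o/ (between /j/ and /t/) is in the target of rule 1 but the environment (in an unstressed syllable) is not met → [o].
The actual realization is [o], which matches [o].

Yes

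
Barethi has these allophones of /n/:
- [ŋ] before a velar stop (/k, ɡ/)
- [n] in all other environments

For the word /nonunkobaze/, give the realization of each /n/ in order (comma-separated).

Occurrence 1 (position 1): no conditioning environment matches → elsewhere allophone [n].
Occurrence 2 (position 3): no conditioning environment matches → elsewhere allophone [n].
Occurrence 3 (position 5): before a velar stop → [ŋ].

[n], [n], [ŋ]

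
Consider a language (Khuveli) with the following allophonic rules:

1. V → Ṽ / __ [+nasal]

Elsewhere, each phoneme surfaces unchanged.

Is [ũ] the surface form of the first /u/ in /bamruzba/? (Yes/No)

No

/u/ (between /r/ and /z/) fails the environment for rule 1, so it stays [u].
The actual realization is [u], not [ũ].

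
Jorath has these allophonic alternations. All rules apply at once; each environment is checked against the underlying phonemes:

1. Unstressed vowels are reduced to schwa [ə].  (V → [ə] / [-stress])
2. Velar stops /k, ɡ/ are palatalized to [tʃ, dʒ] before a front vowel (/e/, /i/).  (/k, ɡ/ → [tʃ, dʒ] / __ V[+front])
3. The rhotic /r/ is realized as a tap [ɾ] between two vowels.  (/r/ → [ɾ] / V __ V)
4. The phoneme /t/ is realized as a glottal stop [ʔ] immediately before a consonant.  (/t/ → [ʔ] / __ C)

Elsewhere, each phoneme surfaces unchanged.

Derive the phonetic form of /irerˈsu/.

[əɾərˈsu]

/i/ meets the environment for rule 1 (in an unstressed syllable) → [ə].
/r/ (between /i/ and /e/): between two vowels, so rule 3 applies → [ɾ].
/e/ meets the environment for rule 1 (in an unstressed syllable) → [ə].
/r/ (between /e/ and /s/) fails the environment for rule 3, so it stays [r].
/s/ — not in any rule's target class → [s].
/u/ (word-final) fails the environment for rule 1, so it stays [u].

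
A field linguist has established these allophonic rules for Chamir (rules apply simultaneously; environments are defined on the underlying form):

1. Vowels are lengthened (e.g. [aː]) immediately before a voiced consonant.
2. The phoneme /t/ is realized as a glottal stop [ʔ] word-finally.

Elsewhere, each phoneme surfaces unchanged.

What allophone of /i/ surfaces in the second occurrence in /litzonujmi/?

/i/ (word-final) is in the target of rule 1 but the environment (before a voiced consonant) is not met → [i].

[i]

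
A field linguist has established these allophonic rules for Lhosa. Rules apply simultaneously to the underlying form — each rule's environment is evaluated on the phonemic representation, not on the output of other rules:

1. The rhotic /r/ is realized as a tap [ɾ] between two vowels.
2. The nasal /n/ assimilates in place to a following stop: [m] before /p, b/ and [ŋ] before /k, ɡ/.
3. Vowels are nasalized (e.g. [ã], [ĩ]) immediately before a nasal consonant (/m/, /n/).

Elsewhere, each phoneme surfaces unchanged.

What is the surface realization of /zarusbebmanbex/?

[zaɾusbebmãmbex]

/z/ (word-initial) is unaffected → [z].
/a/ (between /z/ and /r/): rule 3 targets it, but not before a nasal consonant → unchanged [a].
/r/ meets the environment for rule 1 (between two vowels) → [ɾ].
/u/ (between /r/ and /s/): rule 3 targets it, but not before a nasal consonant → unchanged [u].
/s/ stays [s].
/b/ (between /s/ and /e/) is unaffected → [b].
/e/ (between /b/ and /b/) is in the target of rule 3 but the environment (before a nasal consonant) is not met → [e].
/b/ stays [b].
/m/ — not in any rule's target class → [m].
/a/ (between /m/ and /n/): before a nasal consonant, so rule 3 applies → [ã].
/n/ meets the environment for rule 2 (before a labial or velar stop) → [m].
/b/ stays [b].
/e/ (between /b/ and /x/): rule 3 targets it, but not before a nasal consonant → unchanged [e].
/x/ — not in any rule's target class → [x].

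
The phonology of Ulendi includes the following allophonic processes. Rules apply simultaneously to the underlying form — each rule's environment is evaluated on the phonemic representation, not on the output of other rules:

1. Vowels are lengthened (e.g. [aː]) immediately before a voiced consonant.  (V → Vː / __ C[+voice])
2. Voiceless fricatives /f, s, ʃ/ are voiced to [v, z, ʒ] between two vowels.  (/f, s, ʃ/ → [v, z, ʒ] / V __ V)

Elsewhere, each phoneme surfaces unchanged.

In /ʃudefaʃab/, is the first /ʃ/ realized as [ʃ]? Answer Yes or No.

Yes

/ʃ/ (word-initial) fails the environment for rule 2, so it stays [ʃ].
The actual realization is [ʃ], which matches [ʃ].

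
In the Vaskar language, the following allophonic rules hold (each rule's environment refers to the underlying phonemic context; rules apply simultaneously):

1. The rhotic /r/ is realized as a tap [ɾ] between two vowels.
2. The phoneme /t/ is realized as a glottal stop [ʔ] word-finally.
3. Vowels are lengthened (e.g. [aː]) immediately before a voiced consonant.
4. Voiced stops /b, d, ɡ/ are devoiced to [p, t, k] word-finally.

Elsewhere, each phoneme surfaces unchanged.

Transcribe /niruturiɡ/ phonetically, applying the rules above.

[niːɾutuːɾiːk]

/n/ (word-initial): no rule targets it → [n].
/i/ (between /n/ and /r/): before a voiced consonant, so rule 3 applies → [iː].
/r/ — between /i/ and /u/, between two vowels — surfaces as [ɾ] (rule 1).
/u/ (between /r/ and /t/) fails the environment for rule 3, so it stays [u].
/t/ (between /u/ and /u/): rule 2 targets it, but not word-finally → unchanged [t].
/u/ (between /t/ and /r/) occurs before a voiced consonant → [uː] by rule 3.
/r/ (between /u/ and /i/): between two vowels, so rule 1 applies → [ɾ].
Rule 3 applies to /i/ (between /r/ and /ɡ/: before a voiced consonant) → [iː].
/ɡ/ (word-final): word-finally, so rule 4 applies → [k].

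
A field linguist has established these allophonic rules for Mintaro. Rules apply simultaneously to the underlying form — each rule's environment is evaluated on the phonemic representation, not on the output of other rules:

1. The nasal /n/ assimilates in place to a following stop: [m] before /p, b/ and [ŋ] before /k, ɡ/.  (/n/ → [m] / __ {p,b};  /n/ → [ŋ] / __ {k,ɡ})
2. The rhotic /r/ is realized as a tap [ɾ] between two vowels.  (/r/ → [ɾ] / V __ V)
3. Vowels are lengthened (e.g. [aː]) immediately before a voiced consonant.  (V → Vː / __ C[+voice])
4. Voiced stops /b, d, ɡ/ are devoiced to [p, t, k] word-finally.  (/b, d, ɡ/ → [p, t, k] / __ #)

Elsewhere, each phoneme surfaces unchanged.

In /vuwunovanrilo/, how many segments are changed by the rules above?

Segments that undergo a rule: /u/ → [uː] (rule 3); /u/ → [uː] (rule 3); /o/ → [oː] (rule 3); /a/ → [aː] (rule 3); /i/ → [iː] (rule 3).
All other segments surface unchanged.

5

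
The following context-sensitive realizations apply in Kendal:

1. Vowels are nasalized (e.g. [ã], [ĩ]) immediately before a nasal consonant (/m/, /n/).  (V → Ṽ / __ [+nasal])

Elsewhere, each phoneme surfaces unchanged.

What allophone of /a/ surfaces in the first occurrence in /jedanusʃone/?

[ã]

/a/ (between /d/ and /n/): before a nasal consonant, so rule 1 applies → [ã].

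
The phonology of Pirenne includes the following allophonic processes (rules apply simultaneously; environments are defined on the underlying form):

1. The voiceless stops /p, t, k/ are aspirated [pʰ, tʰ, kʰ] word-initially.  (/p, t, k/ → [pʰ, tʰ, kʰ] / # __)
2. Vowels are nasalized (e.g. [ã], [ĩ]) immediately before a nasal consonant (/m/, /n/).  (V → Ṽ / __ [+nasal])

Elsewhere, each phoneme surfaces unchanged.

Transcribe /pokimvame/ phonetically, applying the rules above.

/p/ (word-initial) occurs word-initially → [pʰ] by rule 1.
/o/ (between /p/ and /k/) is in the target of rule 2 but the environment (before a nasal consonant) is not met → [o].
/k/ — between /o/ and /i/; rule 1 does not apply here → [k].
/i/ meets the environment for rule 2 (before a nasal consonant) → [ĩ].
/m/ (between /i/ and /v/): no rule targets it → [m].
/v/ (between /m/ and /a/): no rule targets it → [v].
Rule 2 applies to /a/ (between /v/ and /m/: before a nasal consonant) → [ã].
/m/ — not in any rule's target class → [m].
/e/ (word-final): rule 2 targets it, but not before a nasal consonant → unchanged [e].

[pʰokĩmvãme]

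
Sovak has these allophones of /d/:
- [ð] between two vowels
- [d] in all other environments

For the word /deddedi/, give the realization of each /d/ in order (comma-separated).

Occurrence 1 (position 1): no conditioning environment matches → elsewhere allophone [d].
Occurrence 2 (position 3): no conditioning environment matches → elsewhere allophone [d].
Occurrence 3 (position 4): no conditioning environment matches → elsewhere allophone [d].
Occurrence 4 (position 6): between two vowels → [ð].

[d], [d], [d], [ð]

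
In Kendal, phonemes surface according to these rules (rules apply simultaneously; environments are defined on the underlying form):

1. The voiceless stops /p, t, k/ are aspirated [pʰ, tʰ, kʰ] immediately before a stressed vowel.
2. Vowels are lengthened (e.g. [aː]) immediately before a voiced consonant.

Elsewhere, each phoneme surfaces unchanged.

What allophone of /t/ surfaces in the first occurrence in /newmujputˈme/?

[t]

/t/ (between /u/ and /m/): rule 1 targets it, but not immediately before a stressed vowel → unchanged [t].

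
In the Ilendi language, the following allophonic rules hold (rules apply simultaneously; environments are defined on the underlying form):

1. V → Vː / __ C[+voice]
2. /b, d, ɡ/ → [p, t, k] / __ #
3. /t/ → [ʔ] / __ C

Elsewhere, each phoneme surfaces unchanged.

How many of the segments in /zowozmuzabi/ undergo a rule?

Segments that undergo a rule: /o/ → [oː] (rule 1); /o/ → [oː] (rule 1); /u/ → [uː] (rule 1); /a/ → [aː] (rule 1).
All other segments surface unchanged.

4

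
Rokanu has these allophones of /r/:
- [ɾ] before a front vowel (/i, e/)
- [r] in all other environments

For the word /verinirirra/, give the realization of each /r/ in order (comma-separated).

Occurrence 1 (position 3): before a front vowel (/i, e/) → [ɾ].
Occurrence 2 (position 7): before a front vowel (/i, e/) → [ɾ].
Occurrence 3 (position 9): no conditioning environment matches → elsewhere allophone [r].
Occurrence 4 (position 10): no conditioning environment matches → elsewhere allophone [r].

[ɾ], [ɾ], [r], [r]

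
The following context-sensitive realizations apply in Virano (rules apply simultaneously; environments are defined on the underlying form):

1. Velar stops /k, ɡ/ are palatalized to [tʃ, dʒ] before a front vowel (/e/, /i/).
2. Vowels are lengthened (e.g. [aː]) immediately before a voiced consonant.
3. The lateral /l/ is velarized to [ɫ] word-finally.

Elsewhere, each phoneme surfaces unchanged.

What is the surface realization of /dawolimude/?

[daːwoːliːmuːde]

/d/ — not in any rule's target class → [d].
Rule 2 applies to /a/ (between /d/ and /w/: before a voiced consonant) → [aː].
/w/ (between /a/ and /o/) is unaffected → [w].
/o/ (between /w/ and /l/): before a voiced consonant, so rule 2 applies → [oː].
/l/ — between /o/ and /i/; rule 3 does not apply here → [l].
/i/ — between /l/ and /m/, before a voiced consonant — surfaces as [iː] (rule 2).
/m/ (between /i/ and /u/) is unaffected → [m].
/u/ (between /m/ and /d/) occurs before a voiced consonant → [uː] by rule 2.
/d/ stays [d].
/e/ (word-final) fails the environment for rule 2, so it stays [e].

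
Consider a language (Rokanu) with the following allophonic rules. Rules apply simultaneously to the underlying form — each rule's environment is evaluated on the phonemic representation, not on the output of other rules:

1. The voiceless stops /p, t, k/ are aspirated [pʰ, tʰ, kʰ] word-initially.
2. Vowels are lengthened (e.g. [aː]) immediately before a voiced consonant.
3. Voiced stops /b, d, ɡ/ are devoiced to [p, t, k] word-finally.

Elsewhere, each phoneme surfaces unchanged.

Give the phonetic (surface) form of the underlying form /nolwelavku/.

/n/ (word-initial) is unaffected → [n].
Rule 2 applies to /o/ (between /n/ and /l/: before a voiced consonant) → [oː].
/l/ stays [l].
/w/ (between /l/ and /e/): no rule targets it → [w].
/e/ — between /w/ and /l/, before a voiced consonant — surfaces as [eː] (rule 2).
/l/ — not in any rule's target class → [l].
/a/ (between /l/ and /v/): before a voiced consonant, so rule 2 applies → [aː].
/v/ (between /a/ and /k/) is unaffected → [v].
/k/ — between /v/ and /u/; rule 1 does not apply here → [k].
/u/ (word-final): rule 2 targets it, but not before a voiced consonant → unchanged [u].

[noːlweːlaːvku]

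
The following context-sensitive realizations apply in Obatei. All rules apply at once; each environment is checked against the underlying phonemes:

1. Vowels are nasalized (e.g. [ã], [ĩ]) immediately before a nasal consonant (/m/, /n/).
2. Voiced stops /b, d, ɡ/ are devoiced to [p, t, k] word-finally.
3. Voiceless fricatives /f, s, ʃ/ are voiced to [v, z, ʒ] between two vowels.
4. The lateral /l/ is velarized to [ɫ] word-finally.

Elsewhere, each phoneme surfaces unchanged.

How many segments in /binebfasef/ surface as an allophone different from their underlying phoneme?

2

Segments that undergo a rule: /i/ → [ĩ] (rule 1); /s/ → [z] (rule 3).
All other segments surface unchanged.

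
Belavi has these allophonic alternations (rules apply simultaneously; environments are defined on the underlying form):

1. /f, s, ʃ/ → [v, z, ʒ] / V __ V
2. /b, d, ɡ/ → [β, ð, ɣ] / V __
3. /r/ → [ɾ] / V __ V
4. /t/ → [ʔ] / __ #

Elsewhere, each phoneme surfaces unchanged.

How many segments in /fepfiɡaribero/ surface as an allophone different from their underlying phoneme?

Segments that undergo a rule: /ɡ/ → [ɣ] (rule 2); /r/ → [ɾ] (rule 3); /b/ → [β] (rule 2); /r/ → [ɾ] (rule 3).
All other segments surface unchanged.

4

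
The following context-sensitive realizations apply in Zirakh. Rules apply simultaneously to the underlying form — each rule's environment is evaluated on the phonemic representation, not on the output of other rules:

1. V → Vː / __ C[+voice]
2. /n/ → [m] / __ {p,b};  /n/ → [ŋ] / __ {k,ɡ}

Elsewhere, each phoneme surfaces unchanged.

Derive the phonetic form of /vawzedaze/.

/v/ (word-initial) is unaffected → [v].
/a/ (between /v/ and /w/): before a voiced consonant, so rule 1 applies → [aː].
/w/ (between /a/ and /z/) is unaffected → [w].
/z/ (between /w/ and /e/): no rule targets it → [z].
/e/ meets the environment for rule 1 (before a voiced consonant) → [eː].
/d/ (between /e/ and /a/): no rule targets it → [d].
/a/ — between /d/ and /z/, before a voiced consonant — surfaces as [aː] (rule 1).
/z/ stays [z].
/e/ (word-final) is in the target of rule 1 but the environment (before a voiced consonant) is not met → [e].

[vaːwzeːdaːze]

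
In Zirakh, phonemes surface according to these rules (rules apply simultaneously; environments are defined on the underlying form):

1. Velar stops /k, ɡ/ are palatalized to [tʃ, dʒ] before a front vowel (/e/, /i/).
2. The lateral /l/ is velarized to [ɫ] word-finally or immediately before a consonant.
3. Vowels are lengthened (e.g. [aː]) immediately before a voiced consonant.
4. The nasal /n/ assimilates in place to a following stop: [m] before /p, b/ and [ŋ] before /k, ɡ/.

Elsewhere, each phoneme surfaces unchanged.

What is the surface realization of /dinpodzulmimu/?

[diːmpoːdzuːɫmiːmu]

/d/ (word-initial): no rule targets it → [d].
/i/ (between /d/ and /n/): before a voiced consonant, so rule 3 applies → [iː].
/n/ — between /i/ and /p/, before a labial or velar stop — surfaces as [m] (rule 4).
/p/ stays [p].
/o/ — between /p/ and /d/, before a voiced consonant — surfaces as [oː] (rule 3).
/d/ stays [d].
/z/ — not in any rule's target class → [z].
/u/ meets the environment for rule 3 (before a voiced consonant) → [uː].
/l/ — between /u/ and /m/, word-finally or immediately before a consonant — surfaces as [ɫ] (rule 2).
/m/ (between /l/ and /i/): no rule targets it → [m].
/i/ — between /m/ and /m/, before a voiced consonant — surfaces as [iː] (rule 3).
/m/ (between /i/ and /u/) is unaffected → [m].
/u/ (word-final): rule 3 targets it, but not before a voiced consonant → unchanged [u].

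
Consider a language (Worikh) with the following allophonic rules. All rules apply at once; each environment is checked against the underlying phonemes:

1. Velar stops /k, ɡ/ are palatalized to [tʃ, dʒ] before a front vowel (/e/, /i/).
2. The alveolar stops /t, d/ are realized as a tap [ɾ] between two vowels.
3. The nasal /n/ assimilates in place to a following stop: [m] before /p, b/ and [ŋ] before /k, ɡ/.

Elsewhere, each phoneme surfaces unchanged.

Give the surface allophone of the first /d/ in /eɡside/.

/d/ (between /i/ and /e/) occurs between two vowels → [ɾ] by rule 2.

[ɾ]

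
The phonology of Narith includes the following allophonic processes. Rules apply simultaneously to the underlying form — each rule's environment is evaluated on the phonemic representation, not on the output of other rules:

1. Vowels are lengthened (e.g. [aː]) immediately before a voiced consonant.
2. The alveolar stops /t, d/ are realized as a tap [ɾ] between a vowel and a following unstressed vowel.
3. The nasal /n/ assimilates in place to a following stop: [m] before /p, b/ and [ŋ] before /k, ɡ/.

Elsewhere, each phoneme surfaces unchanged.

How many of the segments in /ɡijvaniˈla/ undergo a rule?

3

Segments that undergo a rule: /i/ → [iː] (rule 1); /a/ → [aː] (rule 1); /i/ → [iː] (rule 1).
All other segments surface unchanged.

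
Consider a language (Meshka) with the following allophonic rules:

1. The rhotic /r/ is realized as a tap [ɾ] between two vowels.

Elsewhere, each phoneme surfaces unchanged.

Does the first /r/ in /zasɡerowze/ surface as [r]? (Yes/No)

/r/ (between /e/ and /o/) occurs between two vowels → [ɾ] by rule 1.
The actual realization is [ɾ], not [r].

No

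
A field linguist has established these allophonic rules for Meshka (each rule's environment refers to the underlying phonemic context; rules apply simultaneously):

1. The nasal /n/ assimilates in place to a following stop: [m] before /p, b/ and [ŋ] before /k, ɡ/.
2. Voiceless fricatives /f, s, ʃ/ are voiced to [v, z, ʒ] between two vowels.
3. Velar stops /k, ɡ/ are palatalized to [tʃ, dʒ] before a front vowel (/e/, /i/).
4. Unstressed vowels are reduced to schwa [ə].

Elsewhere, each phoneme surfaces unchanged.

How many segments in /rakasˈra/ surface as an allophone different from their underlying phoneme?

Segments that undergo a rule: /a/ → [ə] (rule 4); /a/ → [ə] (rule 4).
All other segments surface unchanged.

2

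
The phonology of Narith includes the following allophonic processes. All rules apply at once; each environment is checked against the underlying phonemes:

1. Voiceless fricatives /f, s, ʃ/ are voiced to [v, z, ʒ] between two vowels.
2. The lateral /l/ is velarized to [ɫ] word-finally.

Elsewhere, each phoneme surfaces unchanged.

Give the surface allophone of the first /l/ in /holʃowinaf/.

/l/ (between /o/ and /ʃ/): rule 2 targets it, but not word-finally → unchanged [l].

[l]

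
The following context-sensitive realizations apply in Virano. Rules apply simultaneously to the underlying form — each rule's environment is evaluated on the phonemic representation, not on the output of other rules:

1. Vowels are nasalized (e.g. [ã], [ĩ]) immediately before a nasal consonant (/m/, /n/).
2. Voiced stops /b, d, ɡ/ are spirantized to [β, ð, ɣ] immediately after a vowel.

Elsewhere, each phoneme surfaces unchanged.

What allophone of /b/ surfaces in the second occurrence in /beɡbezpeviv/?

/b/ (between /ɡ/ and /e/) fails the environment for rule 2, so it stays [b].

[b]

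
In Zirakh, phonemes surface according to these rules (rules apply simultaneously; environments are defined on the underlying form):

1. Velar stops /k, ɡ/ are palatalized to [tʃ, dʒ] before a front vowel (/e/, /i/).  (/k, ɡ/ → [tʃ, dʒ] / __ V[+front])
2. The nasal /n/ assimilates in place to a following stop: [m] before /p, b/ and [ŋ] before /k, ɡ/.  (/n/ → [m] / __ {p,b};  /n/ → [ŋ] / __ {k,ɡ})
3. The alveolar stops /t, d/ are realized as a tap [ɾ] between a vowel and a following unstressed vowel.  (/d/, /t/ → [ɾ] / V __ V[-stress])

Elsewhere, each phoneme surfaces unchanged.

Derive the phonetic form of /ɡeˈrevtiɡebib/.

[dʒeˈrevtidʒebib]

/ɡ/ (word-initial): before a front vowel, so rule 1 applies → [dʒ].
/e/ — not in any rule's target class → [e].
/r/ (between /e/ and /e/): no rule targets it → [r].
/e/ — not in any rule's target class → [e].
/v/ (between /e/ and /t/): no rule targets it → [v].
/t/ (between /v/ and /i/) fails the environment for rule 3, so it stays [t].
/i/ stays [i].
Rule 1 applies to /ɡ/ (between /i/ and /e/: before a front vowel) → [dʒ].
/e/ (between /ɡ/ and /b/): no rule targets it → [e].
/b/ (between /e/ and /i/): no rule targets it → [b].
/i/ — not in any rule's target class → [i].
/b/ — not in any rule's target class → [b].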